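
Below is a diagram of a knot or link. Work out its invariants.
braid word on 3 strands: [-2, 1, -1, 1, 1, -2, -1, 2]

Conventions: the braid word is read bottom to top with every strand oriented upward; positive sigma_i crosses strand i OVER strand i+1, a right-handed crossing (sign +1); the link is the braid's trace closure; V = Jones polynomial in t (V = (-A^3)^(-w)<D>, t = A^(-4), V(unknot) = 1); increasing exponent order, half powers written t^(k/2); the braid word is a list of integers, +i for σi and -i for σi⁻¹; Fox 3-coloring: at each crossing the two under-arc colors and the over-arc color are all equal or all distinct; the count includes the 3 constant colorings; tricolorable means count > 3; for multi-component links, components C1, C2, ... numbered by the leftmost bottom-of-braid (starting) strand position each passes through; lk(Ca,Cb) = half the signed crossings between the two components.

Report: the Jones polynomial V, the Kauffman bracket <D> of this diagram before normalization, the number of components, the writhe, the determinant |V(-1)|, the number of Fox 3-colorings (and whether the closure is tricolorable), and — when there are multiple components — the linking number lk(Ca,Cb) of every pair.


V = 1
<D> = 1 (w = 0)
1 component over 8 crossings, w = 0
3 Fox colorings among 3^8, |V(-1)| = 1: not tricolorable
why: |V(-1)| = 1: so not tricolorable, since 3 does not divide 1


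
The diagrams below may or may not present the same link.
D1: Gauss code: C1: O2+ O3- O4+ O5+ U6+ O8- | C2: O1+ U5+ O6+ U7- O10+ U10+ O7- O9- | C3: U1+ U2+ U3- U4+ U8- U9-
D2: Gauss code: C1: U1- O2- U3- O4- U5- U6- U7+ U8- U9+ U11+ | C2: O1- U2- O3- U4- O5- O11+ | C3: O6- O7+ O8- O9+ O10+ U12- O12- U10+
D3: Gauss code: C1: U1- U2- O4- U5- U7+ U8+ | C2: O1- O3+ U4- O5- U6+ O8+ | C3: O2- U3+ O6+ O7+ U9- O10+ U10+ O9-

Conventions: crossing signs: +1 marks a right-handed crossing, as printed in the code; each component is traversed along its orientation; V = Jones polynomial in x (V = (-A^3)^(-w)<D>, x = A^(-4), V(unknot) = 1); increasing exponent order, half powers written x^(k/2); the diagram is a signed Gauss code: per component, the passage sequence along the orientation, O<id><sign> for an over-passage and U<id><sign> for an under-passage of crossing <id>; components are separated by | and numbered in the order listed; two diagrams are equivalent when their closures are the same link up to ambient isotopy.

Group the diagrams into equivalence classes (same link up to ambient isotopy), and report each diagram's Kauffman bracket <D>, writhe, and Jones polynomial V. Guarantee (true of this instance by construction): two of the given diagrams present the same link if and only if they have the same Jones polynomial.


equivalence classes: {D1} | {D2} | {D3}
D1 (bracket A^-6 + A^-2 + A^2 + A^6; 10 crossings at w = +2): V = 1 + x + x^2 + x^3
V(D2) = x^-6 + x^-3 + x^-2 + x^-1  [12 crossings, <D> = A^-8 + A^-4 + 1 + A^12, w = -4]
D3 (bracket A^-8 + 2 + A^8; 10 crossings at w = 0): V = x^-2 + 2 + x^2
key observation: 3 values of V(x) split the 3 diagrams


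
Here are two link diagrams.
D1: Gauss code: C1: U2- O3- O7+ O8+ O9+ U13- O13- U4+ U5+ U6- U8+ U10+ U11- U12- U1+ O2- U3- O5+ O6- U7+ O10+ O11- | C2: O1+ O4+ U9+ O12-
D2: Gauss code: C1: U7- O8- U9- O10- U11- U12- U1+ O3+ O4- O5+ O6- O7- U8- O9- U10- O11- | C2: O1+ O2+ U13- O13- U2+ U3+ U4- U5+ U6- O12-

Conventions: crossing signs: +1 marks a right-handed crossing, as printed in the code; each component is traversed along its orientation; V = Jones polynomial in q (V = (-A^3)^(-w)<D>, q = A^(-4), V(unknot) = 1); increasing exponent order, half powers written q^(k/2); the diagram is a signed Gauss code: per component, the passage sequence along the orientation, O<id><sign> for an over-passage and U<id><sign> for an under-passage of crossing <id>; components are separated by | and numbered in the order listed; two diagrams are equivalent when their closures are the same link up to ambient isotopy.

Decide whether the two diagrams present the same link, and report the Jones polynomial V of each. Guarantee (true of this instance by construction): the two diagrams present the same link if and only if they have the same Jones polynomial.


same link: no
V(D1) = -q^(1/2) - q^(5/2)  [13 crossings, <D> = A^-7 + A, w = +1]
V(D2) = q^(-15/2) - q^(-7/2) - q^(-5/2) - q^(-3/2)  (w -5, c 13, <D> = A^-9 + A^-5 + A^-1 - A^15)
note: 2 classes among 2 diagrams; unequal V(q) rules out equality


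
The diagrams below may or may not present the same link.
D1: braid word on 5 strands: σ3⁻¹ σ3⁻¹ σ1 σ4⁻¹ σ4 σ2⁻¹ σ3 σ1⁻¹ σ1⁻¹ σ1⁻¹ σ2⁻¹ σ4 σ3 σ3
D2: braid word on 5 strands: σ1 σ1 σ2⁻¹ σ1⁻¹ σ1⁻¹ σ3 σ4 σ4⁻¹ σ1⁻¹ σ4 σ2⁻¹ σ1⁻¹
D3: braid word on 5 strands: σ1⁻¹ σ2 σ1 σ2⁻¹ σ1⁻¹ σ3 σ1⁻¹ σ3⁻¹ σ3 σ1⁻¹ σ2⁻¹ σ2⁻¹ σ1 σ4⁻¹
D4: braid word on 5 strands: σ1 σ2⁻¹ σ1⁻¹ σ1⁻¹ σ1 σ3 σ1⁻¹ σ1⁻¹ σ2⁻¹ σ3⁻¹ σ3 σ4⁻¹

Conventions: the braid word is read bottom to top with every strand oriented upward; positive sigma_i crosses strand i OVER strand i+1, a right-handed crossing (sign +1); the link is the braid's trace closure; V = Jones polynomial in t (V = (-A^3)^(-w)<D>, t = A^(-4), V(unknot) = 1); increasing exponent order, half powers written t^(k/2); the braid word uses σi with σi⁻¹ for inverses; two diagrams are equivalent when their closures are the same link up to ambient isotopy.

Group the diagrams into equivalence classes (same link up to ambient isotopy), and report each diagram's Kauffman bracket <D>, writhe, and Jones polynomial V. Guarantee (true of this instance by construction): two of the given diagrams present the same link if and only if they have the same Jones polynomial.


classes: {D1, D2, D3, D4}
V(D1) = -t^-6 + t^-5 - t^-4 + 2t^-3 - t^-2 + t^-1  [14 crossings, <D> = A^-2 - A^2 + 2A^6 - A^10 + A^14 - A^18, w = -2]
D2 (bracket A^-2 - A^2 + 2A^6 - A^10 + A^14 - A^18; 12 crossings at w = -2): V = -t^-6 + t^-5 - t^-4 + 2t^-3 - t^-2 + t^-1
V(D3) = -t^-6 + t^-5 - t^-4 + 2t^-3 - t^-2 + t^-1  (w -4, c 14, <D> = A^-8 - A^-4 + 2 - A^4 + A^8 - A^12)
D4 (bracket A^-8 - A^-4 + 2 - A^4 + A^8 - A^12; 12 crossings at w = -4): V = -t^-6 + t^-5 - t^-4 + 2t^-3 - t^-2 + t^-1
insight: all 4 diagrams share one V(t), hence one class


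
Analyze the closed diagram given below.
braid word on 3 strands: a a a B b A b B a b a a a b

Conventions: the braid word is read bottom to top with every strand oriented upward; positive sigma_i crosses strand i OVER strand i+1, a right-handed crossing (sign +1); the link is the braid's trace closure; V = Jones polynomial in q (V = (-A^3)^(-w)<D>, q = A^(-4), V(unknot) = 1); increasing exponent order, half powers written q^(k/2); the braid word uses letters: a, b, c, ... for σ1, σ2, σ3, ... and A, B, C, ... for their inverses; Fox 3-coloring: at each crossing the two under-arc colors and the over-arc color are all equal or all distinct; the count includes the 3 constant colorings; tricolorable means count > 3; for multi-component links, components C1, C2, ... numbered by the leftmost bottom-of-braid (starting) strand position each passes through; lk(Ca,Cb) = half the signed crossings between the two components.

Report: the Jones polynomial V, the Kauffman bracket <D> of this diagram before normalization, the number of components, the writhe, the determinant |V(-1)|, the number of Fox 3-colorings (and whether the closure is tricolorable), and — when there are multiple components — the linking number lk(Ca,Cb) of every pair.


V(q) = q^3 + q^5 - q^8
bracket: -A^-8 + A^4 + A^12, w = +8
1 component, writhe +8, over 14 crossings
det 3, colorings 9 of 3^14 — tricolorable
observation: the word shrinks to σ1 σ1 σ1 σ2 σ1 σ1 σ1 σ2 after cancelling


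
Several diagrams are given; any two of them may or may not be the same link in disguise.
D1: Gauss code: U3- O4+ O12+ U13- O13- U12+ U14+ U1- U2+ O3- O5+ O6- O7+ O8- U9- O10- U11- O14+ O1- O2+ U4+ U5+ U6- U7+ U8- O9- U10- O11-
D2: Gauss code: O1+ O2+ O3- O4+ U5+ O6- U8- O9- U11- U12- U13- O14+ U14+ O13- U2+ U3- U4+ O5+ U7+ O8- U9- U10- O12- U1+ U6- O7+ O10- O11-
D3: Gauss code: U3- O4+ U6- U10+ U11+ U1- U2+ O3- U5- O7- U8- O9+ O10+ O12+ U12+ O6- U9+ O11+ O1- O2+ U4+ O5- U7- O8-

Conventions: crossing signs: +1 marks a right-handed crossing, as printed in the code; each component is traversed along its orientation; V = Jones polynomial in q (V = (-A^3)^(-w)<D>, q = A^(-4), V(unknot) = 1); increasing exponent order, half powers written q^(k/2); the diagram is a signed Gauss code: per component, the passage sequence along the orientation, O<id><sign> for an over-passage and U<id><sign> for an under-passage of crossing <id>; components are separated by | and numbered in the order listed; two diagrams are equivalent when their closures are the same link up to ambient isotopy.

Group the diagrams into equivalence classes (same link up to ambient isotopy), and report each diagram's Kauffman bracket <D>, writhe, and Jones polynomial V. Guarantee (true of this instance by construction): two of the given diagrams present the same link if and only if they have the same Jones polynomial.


equivalence classes: {D1, D2, D3}
D1 (bracket A^-10 - A^-6 + 2A^-2 - 2A^2 + 2A^6 - 2A^10 + A^14; 14 crossings at w = -2): V = q^-5 - 2q^-4 + 2q^-3 - 2q^-2 + 2q^-1 - 1 + q
V(D2) = q^-5 - 2q^-4 + 2q^-3 - 2q^-2 + 2q^-1 - 1 + q  (w -2, c 14, <D> = A^-10 - A^-6 + 2A^-2 - 2A^2 + 2A^6 - 2A^10 + A^14)
V(D3) = q^-5 - 2q^-4 + 2q^-3 - 2q^-2 + 2q^-1 - 1 + q  (w 0, c 12, <D> = A^-4 - 1 + 2A^4 - 2A^8 + 2A^12 - 2A^16 + A^20)
observation: one V(q) for all 3 diagrams — one class (guaranteed)


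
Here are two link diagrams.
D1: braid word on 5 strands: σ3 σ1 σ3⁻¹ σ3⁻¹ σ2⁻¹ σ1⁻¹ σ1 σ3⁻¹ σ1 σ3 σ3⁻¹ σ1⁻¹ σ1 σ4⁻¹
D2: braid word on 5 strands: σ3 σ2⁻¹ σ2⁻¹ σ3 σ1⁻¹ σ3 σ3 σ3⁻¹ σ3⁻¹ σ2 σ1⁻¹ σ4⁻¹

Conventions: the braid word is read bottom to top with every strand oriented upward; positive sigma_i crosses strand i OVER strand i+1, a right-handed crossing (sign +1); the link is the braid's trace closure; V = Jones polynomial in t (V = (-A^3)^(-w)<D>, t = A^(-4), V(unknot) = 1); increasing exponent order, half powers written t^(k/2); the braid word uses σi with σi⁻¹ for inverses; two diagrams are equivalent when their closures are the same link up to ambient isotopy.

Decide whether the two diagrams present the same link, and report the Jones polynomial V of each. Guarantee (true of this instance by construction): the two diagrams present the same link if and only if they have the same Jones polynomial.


equivalent: no
D1 (bracket A^-14 + 2A^-6 + A^2; 14 crossings at w = -2): V = t^-2 + 2 + t^2
V(D2) = t^-4 + t^-2 + 2  (w -2, c 12, <D> = 2A^-6 + A^2 + A^10)
key observation: 2 values of V(t) split the 2 diagrams


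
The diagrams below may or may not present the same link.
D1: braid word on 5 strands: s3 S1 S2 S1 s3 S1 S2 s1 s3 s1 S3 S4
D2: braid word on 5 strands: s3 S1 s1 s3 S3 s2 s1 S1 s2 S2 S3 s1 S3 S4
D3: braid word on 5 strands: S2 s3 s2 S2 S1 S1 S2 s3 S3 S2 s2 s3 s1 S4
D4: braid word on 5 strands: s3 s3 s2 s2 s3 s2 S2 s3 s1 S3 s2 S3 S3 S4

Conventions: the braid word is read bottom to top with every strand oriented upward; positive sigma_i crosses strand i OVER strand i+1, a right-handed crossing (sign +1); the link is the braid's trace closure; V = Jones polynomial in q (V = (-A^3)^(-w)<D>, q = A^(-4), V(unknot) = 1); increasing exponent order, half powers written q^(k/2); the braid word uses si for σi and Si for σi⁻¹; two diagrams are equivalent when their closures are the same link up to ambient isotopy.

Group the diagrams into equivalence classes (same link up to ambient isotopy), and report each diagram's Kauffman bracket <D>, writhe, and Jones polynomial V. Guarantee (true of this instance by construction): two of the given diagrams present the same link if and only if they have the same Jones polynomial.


grouping into links: {D1, D3} | {D2} | {D4}
V(D1) = q^-4 - q^-3 + q^-2 - 2q^-1 + 2 - q + q^2  (w -2, c 12, <D> = A^-14 - A^-10 + 2A^-6 - 2A^-2 + A^2 - A^6 + A^10)
V(D2) = 1  [14 crossings, <D> = 1, w = 0]
V(D3) = q^-4 - q^-3 + q^-2 - 2q^-1 + 2 - q + q^2  (w -2, c 14, <D> = A^-14 - A^-10 + 2A^-6 - 2A^-2 + A^2 - A^6 + A^10)
D4 (bracket -A^-4 + 1 + A^8; 14 crossings at w = +4): V = q + q^3 - q^4
key observation: V(q) takes 3 values over 4 diagrams, fixing the grouping


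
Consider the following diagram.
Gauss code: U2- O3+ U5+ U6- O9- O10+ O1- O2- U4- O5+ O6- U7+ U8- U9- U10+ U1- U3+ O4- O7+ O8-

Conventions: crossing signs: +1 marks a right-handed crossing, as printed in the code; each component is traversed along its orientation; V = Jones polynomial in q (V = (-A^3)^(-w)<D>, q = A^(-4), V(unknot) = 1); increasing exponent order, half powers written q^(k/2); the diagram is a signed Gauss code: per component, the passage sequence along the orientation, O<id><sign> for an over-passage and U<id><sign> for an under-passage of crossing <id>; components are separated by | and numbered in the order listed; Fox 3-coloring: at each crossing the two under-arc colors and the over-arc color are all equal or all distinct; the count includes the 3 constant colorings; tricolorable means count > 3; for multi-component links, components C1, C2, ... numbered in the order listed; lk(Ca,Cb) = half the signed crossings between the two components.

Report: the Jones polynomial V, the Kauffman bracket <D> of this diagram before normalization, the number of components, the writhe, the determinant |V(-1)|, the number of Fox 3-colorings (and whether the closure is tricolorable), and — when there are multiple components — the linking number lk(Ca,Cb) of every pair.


V = 1
<D> = A^-6 (w = -2)
1 component over 10 crossings, w = -2
3 Fox colorings among 3^10, |V(-1)| = 1: not tricolorable
why: det 1 = |V(-1)|; not divisible by 3, so not tricolorable


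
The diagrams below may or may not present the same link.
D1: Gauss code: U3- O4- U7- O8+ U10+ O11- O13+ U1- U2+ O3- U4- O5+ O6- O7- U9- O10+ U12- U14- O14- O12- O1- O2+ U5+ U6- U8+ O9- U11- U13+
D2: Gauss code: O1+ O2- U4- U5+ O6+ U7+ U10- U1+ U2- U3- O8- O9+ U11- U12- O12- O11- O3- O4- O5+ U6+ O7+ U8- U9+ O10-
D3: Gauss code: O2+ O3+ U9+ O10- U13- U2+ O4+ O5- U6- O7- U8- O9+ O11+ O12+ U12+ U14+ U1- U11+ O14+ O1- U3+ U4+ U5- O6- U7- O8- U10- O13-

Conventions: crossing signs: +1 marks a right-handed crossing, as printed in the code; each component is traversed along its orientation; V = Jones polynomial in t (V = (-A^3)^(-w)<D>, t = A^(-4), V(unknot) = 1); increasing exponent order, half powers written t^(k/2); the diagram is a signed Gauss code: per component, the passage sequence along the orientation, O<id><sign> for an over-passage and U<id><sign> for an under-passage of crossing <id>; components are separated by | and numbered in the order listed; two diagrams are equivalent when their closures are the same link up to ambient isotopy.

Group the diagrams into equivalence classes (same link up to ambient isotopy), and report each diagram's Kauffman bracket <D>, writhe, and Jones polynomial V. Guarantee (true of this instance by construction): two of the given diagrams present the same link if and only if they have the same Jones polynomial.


classes: {D1, D3} | {D2}
V(D1) = t^-5 - 2t^-4 + 2t^-3 - 2t^-2 + 2t^-1 - 1 + t  [14 crossings, <D> = A^-16 - A^-12 + 2A^-8 - 2A^-4 + 2 - 2A^4 + A^8, w = -4]
V(D2) = 1  [12 crossings, <D> = A^-6, w = -2]
V(D3) = t^-5 - 2t^-4 + 2t^-3 - 2t^-2 + 2t^-1 - 1 + t  [14 crossings, <D> = A^-4 - 1 + 2A^4 - 2A^8 + 2A^12 - 2A^16 + A^20, w = 0]
note: comparing 3 Jones polynomials yields 2 groups


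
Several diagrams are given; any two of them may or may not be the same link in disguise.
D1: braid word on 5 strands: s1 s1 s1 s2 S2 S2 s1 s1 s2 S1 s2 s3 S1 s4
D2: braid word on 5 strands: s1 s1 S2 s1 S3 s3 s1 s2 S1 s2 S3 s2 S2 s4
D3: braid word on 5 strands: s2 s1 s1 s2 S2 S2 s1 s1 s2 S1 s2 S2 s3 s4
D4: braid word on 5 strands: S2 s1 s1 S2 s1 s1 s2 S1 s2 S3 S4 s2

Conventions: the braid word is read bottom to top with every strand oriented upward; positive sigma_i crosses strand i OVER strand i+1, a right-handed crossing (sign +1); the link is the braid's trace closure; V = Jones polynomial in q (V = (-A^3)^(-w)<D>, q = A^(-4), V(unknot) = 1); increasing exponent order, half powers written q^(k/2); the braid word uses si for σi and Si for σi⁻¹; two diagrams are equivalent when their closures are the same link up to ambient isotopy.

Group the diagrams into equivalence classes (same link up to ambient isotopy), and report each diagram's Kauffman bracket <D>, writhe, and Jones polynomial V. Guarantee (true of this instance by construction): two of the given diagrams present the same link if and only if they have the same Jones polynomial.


equivalence classes: {D1, D2, D3, D4}
D1 (bracket A^-10 - 2A^-6 + 2A^-2 - 3A^2 + 3A^6 - 2A^10 + 2A^14; 14 crossings at w = +6): V = 2q - 2q^2 + 3q^3 - 3q^4 + 2q^5 - 2q^6 + q^7
V(D2) = 2q - 2q^2 + 3q^3 - 3q^4 + 2q^5 - 2q^6 + q^7  [14 crossings, <D> = A^-16 - 2A^-12 + 2A^-8 - 3A^-4 + 3 - 2A^4 + 2A^8, w = +4]
V(D3) = 2q - 2q^2 + 3q^3 - 3q^4 + 2q^5 - 2q^6 + q^7  (w +6, c 14, <D> = A^-10 - 2A^-6 + 2A^-2 - 3A^2 + 3A^6 - 2A^10 + 2A^14)
V(D4) = 2q - 2q^2 + 3q^3 - 3q^4 + 2q^5 - 2q^6 + q^7  (w +2, c 12, <D> = A^-22 - 2A^-18 + 2A^-14 - 3A^-10 + 3A^-6 - 2A^-2 + 2A^2)
key observation: one V(q) for all 4 diagrams — one class (guaranteed)


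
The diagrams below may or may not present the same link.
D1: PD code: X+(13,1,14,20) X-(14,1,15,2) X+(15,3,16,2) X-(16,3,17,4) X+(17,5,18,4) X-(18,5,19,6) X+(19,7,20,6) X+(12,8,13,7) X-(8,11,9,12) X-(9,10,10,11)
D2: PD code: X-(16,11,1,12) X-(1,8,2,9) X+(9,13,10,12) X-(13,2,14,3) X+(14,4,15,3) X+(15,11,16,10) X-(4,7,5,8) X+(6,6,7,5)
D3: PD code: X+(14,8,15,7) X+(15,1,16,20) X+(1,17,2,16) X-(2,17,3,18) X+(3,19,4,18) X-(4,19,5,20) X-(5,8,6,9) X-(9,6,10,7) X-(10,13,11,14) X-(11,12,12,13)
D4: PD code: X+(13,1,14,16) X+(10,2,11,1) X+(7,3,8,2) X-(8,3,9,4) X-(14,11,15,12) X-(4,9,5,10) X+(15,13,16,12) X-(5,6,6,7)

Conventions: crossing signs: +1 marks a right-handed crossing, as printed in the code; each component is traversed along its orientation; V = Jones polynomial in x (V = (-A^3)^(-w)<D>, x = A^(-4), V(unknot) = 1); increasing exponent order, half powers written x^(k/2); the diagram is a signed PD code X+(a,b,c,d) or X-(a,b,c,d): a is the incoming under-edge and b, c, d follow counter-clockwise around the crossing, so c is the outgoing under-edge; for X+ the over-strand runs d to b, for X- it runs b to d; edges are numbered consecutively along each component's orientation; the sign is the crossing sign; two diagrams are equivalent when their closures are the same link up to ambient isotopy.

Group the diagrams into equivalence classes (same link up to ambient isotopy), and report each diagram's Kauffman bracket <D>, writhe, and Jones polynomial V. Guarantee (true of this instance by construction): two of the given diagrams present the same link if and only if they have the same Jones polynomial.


classes: {D1, D2, D3, D4}
V(D1) = 1  [10 crossings, <D> = 1, w = 0]
V(D2) = 1  (w 0, c 8, <D> = 1)
V(D3) = 1  [10 crossings, <D> = A^-6, w = -2]
V(D4) = 1  (w 0, c 8, <D> = 1)
note: all 4 diagrams share one V(x), hence one class


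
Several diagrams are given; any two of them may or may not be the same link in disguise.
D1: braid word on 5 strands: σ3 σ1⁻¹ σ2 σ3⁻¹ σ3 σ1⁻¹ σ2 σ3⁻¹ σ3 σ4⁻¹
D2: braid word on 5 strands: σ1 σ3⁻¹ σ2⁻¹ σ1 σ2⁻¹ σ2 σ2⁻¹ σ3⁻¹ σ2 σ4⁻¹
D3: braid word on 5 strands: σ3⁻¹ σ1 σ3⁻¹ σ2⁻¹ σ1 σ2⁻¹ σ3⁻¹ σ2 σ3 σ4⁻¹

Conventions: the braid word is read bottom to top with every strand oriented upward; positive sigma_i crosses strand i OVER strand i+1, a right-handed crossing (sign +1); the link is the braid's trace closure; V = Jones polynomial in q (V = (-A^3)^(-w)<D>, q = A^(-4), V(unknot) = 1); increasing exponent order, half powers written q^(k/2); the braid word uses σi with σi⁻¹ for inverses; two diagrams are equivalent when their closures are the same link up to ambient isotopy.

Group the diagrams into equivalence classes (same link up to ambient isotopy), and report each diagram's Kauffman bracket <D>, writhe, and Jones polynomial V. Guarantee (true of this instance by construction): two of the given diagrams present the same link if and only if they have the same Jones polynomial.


equivalence classes: {D1} | {D2, D3}
D1 (bracket A^-8 - A^-4 + 1 - A^4 + A^8; 10 crossings at w = 0): V = q^-2 - q^-1 + 1 - q + q^2
D2 (bracket A^-14 - A^-10 + 2A^-6 - 2A^-2 + A^2 - A^6 + A^10; 10 crossings at w = -2): V = q^-4 - q^-3 + q^-2 - 2q^-1 + 2 - q + q^2
V(D3) = q^-4 - q^-3 + q^-2 - 2q^-1 + 2 - q + q^2  [10 crossings, <D> = A^-14 - A^-10 + 2A^-6 - 2A^-2 + A^2 - A^6 + A^10, w = -2]
key observation: V(q) takes 2 values over 3 diagrams, fixing the grouping


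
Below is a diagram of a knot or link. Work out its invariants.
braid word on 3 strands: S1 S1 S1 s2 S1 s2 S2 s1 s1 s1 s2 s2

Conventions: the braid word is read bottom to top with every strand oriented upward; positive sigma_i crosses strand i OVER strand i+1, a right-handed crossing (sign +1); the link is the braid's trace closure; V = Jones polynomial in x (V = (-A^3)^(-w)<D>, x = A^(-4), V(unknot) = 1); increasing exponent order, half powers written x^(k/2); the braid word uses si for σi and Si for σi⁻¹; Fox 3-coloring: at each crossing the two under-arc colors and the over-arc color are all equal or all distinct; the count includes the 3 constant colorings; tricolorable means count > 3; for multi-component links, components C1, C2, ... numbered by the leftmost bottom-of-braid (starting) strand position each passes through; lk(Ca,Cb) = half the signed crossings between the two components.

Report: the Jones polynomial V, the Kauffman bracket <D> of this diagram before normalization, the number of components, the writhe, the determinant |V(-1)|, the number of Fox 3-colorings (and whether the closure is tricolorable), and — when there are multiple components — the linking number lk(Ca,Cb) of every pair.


V = -x^-1 + 2 - x + 2x^2 - x^3 + x^4 - x^5
<D> = -A^-14 + A^-10 - A^-6 + 2A^-2 - A^2 + 2A^6 - A^10 (w = +2)
1 component over 12 crossings, w = +2
9 Fox colorings among 3^12, |V(-1)| = 9: tricolorable
why: free reduction leaves σ1⁻¹ σ1⁻¹ σ1⁻¹ σ2 σ1 σ1 σ2 σ2 of the original 12 letters


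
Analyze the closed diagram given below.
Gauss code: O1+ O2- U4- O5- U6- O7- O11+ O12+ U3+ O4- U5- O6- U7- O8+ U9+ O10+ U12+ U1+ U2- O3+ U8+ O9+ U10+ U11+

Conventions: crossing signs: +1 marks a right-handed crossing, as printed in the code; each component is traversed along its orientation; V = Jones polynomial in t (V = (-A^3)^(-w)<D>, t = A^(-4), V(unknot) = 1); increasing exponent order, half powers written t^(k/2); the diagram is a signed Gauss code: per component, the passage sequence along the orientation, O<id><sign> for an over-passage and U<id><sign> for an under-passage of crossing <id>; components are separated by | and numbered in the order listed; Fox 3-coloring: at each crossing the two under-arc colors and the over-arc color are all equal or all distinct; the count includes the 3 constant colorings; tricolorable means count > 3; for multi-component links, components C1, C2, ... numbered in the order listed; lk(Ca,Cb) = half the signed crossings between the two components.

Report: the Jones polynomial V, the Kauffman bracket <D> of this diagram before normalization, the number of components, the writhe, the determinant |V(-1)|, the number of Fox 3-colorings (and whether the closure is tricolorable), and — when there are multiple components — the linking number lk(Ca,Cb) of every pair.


V(t) = -t^-1 + 2 - t + 2t^2 - t^3 + t^4 - t^5
bracket: -A^-14 + A^-10 - A^-6 + 2A^-2 - A^2 + 2A^6 - A^10, w = +2
1 component, writhe +2, over 12 crossings
det 9, colorings 9 of 3^12 — tricolorable
observation: w = +2 (over 12 crossings) is diagram-only; (-A^3)^(-2) removes it from V


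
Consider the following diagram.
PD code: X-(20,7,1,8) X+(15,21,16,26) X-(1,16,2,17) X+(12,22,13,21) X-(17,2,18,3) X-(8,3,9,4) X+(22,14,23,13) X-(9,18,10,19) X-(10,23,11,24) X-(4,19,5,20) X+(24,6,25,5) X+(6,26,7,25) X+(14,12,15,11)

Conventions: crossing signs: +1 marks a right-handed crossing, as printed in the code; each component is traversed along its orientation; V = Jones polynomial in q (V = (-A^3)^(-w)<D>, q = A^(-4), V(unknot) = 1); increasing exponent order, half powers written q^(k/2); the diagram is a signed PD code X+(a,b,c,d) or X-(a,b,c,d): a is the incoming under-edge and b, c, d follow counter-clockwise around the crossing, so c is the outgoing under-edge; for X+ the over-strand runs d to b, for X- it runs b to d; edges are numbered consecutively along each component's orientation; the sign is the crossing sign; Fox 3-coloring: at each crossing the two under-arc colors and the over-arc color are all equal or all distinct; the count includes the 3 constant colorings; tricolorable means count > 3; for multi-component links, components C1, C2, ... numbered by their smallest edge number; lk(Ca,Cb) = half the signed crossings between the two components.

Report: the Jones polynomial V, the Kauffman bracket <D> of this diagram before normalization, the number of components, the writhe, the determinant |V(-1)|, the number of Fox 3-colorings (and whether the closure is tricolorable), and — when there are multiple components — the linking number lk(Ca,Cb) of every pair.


V(q) = q^(-11/2) - 2q^(-9/2) + 5q^(-7/2) - 7q^(-5/2) + 7q^(-3/2) - 8q^(-1/2) + 6q^(1/2) - 5q^(3/2) + 2q^(5/2) - q^(7/2)
bracket: A^-17 - 2A^-13 + 5A^-9 - 6A^-5 + 8A^-1 - 7A^3 + 7A^7 - 5A^11 + 2A^15 - A^19, w = -1
2 components, writhe -1, over 13 crossings
lk(C1,C2) = +2
det 44, colorings 3 of 3^13 — not tricolorable
observation: |V(-1)| = 44: so not tricolorable, since 3 does not divide 44


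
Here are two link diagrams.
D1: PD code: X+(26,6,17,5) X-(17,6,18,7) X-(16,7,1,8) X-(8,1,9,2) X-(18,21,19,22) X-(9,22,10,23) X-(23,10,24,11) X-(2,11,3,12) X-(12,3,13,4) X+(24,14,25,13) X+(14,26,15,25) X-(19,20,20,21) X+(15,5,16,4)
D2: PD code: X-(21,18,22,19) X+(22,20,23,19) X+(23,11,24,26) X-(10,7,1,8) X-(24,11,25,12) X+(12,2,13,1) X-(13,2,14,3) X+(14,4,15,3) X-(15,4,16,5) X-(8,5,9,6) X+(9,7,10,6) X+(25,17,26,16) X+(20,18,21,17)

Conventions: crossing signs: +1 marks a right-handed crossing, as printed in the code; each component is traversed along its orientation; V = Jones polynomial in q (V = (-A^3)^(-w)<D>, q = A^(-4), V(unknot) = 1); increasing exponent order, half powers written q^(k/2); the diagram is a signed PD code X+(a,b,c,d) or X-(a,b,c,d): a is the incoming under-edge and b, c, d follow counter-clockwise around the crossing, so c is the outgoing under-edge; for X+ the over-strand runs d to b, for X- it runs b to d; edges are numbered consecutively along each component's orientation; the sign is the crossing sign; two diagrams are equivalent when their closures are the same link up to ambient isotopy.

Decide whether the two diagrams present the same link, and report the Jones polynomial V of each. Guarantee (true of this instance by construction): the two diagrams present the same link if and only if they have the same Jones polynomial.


same link: no
V(D1) = q^(-11/2) - q^(-9/2) + q^(-7/2) - 2q^(-5/2) + q^(-3/2) - 2q^(-1/2)  [13 crossings, <D> = 2A^-13 - A^-9 + 2A^-5 - A^-1 + A^3 - A^7, w = -5]
V(D2) = -q^(-1/2) - q^(1/2)  (w +1, c 13, <D> = A + A^5)
note: V(q) takes 2 values over 2 diagrams, fixing the grouping


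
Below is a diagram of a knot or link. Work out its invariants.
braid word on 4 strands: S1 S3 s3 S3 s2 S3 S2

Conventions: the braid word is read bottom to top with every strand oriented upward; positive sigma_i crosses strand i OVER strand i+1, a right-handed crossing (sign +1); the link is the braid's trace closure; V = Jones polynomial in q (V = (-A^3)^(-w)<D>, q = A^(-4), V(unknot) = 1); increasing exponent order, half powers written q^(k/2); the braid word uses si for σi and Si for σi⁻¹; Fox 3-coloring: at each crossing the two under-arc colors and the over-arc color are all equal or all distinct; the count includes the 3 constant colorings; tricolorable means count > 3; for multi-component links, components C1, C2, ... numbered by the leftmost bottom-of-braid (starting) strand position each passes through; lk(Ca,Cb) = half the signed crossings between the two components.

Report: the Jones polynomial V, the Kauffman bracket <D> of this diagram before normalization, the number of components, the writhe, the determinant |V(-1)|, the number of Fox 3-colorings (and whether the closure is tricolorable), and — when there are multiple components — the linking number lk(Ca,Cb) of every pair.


V(q) = 1
bracket: -A^-9, w = -3
1 component, writhe -3, over 7 crossings
det 1, colorings 3 of 3^7 — not tricolorable
observation: |V(-1)| = 1: so not tricolorable, since 3 does not divide 1


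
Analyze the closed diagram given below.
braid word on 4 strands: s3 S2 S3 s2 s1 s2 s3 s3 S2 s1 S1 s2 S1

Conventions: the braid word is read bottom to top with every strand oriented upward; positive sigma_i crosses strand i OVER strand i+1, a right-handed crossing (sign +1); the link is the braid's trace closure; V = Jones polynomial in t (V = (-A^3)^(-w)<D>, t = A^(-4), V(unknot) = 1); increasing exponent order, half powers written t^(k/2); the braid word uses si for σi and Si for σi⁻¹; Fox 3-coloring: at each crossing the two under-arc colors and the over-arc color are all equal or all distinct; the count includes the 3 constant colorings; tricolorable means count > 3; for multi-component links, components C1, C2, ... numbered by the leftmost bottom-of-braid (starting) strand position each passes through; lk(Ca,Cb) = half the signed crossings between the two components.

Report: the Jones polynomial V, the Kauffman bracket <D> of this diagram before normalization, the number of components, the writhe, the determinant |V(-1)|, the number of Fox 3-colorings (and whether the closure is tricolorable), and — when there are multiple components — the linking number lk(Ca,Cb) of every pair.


V = t + t^3 - t^4
<D> = A^-7 - A^-3 - A^5 (w = +3)
1 component over 13 crossings, w = +3
9 Fox colorings among 3^13, |V(-1)| = 3: tricolorable
why: det 3 = |V(-1)|; divisible by 3, so tricolorable


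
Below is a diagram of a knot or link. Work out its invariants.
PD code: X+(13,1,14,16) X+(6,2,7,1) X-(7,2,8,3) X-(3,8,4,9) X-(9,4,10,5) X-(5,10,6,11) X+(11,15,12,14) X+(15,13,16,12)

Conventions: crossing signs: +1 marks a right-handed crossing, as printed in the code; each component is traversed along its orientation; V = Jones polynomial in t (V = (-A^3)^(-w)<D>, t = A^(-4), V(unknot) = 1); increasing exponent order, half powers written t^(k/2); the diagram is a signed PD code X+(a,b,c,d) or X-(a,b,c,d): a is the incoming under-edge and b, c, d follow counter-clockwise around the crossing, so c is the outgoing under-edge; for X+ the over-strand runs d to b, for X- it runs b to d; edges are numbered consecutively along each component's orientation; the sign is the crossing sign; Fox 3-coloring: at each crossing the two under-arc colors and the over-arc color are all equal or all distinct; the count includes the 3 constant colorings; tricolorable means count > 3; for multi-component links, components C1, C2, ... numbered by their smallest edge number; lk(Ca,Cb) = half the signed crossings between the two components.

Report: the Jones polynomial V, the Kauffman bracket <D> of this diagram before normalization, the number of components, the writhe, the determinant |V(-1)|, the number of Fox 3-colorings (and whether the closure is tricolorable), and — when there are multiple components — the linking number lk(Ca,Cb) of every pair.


V(t) = -t^-3 + t^-2 - t^-1 + 3 - t + t^2 - t^3
bracket: -A^-12 + A^-8 - A^-4 + 3 - A^4 + A^8 - A^12, w = 0
1 component, writhe 0, over 8 crossings
det 9, colorings 27 of 3^8 — tricolorable
observation: w = 0 shifts under R1 moves; the (-A^3)^(0) factor cancels that in V


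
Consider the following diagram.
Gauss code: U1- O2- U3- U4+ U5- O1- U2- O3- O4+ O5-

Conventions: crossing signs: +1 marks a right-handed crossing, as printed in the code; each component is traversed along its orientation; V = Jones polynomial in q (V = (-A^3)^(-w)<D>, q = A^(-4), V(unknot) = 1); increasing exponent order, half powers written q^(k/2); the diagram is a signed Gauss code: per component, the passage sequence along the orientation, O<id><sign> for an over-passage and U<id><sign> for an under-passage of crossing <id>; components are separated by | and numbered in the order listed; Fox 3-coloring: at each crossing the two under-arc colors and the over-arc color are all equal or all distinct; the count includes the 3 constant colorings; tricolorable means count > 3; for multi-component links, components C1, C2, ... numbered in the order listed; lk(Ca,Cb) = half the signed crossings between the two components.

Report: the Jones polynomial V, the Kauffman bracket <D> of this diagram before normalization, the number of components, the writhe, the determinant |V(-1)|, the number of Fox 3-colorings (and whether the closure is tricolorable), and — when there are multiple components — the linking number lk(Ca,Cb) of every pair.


V(q) = -q^-4 + q^-3 + q^-1
bracket: -A^-5 - A^3 + A^7, w = -3
1 component, writhe -3, over 5 crossings
det 3, colorings 9 of 3^5 — tricolorable
observation: w = -3 shifts under R1 moves; the (-A^3)^(3) factor cancels that in V


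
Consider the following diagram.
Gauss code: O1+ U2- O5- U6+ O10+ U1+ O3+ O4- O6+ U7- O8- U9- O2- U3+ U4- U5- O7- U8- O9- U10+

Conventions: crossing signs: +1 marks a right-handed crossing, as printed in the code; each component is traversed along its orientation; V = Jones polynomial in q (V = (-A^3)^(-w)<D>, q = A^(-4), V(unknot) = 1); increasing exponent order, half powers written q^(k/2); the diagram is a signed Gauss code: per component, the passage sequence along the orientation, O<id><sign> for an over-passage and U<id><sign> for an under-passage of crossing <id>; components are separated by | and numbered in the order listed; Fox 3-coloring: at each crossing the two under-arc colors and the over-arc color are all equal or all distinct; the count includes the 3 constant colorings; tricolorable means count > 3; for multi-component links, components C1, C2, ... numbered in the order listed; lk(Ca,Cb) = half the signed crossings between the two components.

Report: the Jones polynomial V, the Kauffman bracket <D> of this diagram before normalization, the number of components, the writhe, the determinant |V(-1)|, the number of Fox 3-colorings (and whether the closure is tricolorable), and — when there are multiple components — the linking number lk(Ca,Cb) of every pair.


V = -q^-6 + 2q^-5 - 4q^-4 + 5q^-3 - 4q^-2 + 5q^-1 - 3 + 2q - q^2
<D> = -A^-14 + 2A^-10 - 3A^-6 + 5A^-2 - 4A^2 + 5A^6 - 4A^10 + 2A^14 - A^18 (w = -2)
1 component over 10 crossings, w = -2
9 Fox colorings among 3^10, |V(-1)| = 27: tricolorable
why: det 27 = |V(-1)|; divisible by 3, so tricolorable


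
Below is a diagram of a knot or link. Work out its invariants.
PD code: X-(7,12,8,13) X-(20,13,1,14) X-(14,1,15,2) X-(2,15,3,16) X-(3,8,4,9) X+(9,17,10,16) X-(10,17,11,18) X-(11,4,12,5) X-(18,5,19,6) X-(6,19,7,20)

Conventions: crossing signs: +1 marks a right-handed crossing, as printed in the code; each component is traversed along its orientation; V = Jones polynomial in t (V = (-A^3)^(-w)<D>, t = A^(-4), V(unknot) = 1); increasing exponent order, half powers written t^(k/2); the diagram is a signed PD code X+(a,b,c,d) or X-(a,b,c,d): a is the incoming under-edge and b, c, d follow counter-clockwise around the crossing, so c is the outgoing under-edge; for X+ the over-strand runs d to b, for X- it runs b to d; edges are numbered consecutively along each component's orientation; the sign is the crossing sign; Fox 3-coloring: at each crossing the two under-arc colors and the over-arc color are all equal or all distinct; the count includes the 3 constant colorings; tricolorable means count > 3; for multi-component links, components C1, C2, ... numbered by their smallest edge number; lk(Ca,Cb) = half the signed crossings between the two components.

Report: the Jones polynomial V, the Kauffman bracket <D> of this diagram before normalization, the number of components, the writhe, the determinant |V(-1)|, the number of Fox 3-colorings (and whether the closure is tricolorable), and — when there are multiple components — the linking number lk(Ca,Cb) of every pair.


V = -t^-8 + t^-5 + t^-3
<D> = A^-12 + A^-4 - A^8 (w = -8)
1 component over 10 crossings, w = -8
9 Fox colorings among 3^10, |V(-1)| = 3: tricolorable
why: w = -8 shifts under R1 moves; the (-A^3)^(8) factor cancels that in V


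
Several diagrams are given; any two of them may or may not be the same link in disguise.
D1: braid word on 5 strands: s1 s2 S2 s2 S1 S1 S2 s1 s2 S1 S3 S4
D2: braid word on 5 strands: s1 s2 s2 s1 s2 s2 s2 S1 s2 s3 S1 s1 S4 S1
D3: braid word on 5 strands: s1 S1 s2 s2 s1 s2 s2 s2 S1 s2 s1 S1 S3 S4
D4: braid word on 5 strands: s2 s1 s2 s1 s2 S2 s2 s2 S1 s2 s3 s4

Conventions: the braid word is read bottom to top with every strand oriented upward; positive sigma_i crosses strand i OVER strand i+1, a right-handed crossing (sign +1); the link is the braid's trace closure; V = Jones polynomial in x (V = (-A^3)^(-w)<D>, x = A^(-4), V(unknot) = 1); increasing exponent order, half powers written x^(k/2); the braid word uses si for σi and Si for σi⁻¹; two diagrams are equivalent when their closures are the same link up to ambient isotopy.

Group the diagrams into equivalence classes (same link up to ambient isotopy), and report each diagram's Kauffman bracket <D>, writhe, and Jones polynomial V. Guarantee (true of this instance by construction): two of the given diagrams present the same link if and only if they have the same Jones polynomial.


grouping into links: {D1} | {D2, D3, D4}
V(D1) = x^-2 - x^-1 + 1 - x + x^2  (w -2, c 12, <D> = A^-14 - A^-10 + A^-6 - A^-2 + A^2)
D2 (bracket A^-14 - 2A^-10 + A^-6 - 2A^-2 + 2A^2 + A^10; 14 crossings at w = +6): V = x^2 + 2x^4 - 2x^5 + x^6 - 2x^7 + x^8
V(D3) = x^2 + 2x^4 - 2x^5 + x^6 - 2x^7 + x^8  (w +4, c 14, <D> = A^-20 - 2A^-16 + A^-12 - 2A^-8 + 2A^-4 + A^4)
V(D4) = x^2 + 2x^4 - 2x^5 + x^6 - 2x^7 + x^8  (w +8, c 12, <D> = A^-8 - 2A^-4 + 1 - 2A^4 + 2A^8 + A^16)
why: V(x) takes 2 values over 4 diagrams, fixing the grouping


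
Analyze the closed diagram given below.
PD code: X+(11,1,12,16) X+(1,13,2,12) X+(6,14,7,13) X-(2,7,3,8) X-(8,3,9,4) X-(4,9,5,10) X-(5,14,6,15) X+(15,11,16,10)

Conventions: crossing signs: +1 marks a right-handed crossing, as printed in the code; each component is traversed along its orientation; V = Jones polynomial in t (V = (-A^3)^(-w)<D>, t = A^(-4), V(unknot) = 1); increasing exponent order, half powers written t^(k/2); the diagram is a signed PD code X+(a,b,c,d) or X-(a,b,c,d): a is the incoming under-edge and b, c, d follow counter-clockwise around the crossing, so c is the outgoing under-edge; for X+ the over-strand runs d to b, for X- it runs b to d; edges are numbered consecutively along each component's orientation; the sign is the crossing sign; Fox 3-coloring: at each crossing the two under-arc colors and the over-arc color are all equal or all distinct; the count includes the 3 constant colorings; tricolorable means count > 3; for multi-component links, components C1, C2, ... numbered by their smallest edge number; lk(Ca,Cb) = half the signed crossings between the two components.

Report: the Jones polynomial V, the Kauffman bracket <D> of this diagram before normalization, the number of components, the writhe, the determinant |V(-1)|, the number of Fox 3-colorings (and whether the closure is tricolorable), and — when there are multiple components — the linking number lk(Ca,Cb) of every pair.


Jones polynomial: V(t) = -t^-3 + t^-2 - t^-1 + 3 - t + t^2 - t^3
<D> = -A^-12 + A^-8 - A^-4 + 3 - A^4 + A^8 - A^12; writhe 0
components 1, writhe 0 (8 crossings)
3-colorings: 27 of 3^8, det 9 — tricolorable
note: the span of V is 6, forcing >= 6 crossings in any diagram
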